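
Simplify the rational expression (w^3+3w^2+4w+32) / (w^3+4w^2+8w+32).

(w^2−w+8)/(w^2+8)

Euclidean algorithm in ℚ[w]:
  w^3+3w^2+4w+32 = (w^3+4w^2+8w+32) + (−w^2−4w)
  w^3+4w^2+8w+32 = (−w)(−w^2−4w) + (8w+32)
  −w^2−4w = (−(1/8)w)(8w+32) + (0)
Last nonzero remainder: 8w+32. Dividing through by 8 gives the monic gcd w+4.
Cancel w+4 from numerator and denominator to get the reduced form.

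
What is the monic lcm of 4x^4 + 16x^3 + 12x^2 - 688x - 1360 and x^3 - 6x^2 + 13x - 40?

x^6 + 3x^5 + 7x^4 - 143x^3 - 144x^2 - 1036x - 2720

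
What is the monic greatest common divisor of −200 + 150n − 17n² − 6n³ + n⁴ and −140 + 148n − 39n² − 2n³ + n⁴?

10 − 7n + n²

Apply the Euclidean algorithm:
  n⁴ − 6n³ − 17n² + 150n − 200 = (n⁴ − 2n³ − 39n² + 148n − 140) + (−4n³ + 22n² + 2n − 60)
  n⁴ − 2n³ − 39n² + 148n − 140 = (−(1/4)n − 7/8)(−4n³ + 22n² + 2n − 60) + (−(77/4)n² + (539/4)n − 385/2)
  −4n³ + 22n² + 2n − 60 = ((16/77)n + 24/77)(−(77/4)n² + (539/4)n − 385/2) + (0)
Last nonzero remainder: −(77/4)n² + (539/4)n − 385/2. Dividing through by −77/4 gives the monic gcd n² − 7n + 10.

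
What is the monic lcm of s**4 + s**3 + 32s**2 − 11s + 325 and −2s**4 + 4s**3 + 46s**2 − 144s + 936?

s**6 + s**5 − 4s**4 − 47s**3 − 827s**2 + 396s − 11700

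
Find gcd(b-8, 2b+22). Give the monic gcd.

1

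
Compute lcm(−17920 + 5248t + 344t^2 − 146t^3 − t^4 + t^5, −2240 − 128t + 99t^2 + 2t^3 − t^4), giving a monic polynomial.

Apply the Euclidean algorithm:
  t^5 − t^4 − 146t^3 + 344t^2 + 5248t − 17920 = (−t − 1)(−t^4 + 2t^3 + 99t^2 − 128t − 2240) + (−45t^3 + 315t^2 + 2880t − 20160)
  −t^4 + 2t^3 + 99t^2 − 128t − 2240 = ((1/45)t + 1/9)(−45t^3 + 315t^2 + 2880t − 20160) + (0)
Last nonzero remainder: −45t^3 + 315t^2 + 2880t − 20160. Dividing through by −45 gives the monic gcd t^3 − 7t^2 − 64t + 448.
Then lcm(f, g) = f·g / gcd(f, g); expanding and making the result monic gives the answer.

−89600 + 8320t + 6968t^2 − 386t^3 − 151t^4 + 4t^5 + t^6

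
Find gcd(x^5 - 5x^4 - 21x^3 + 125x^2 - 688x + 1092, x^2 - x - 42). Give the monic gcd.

x^2 - x - 42

Apply the Euclidean algorithm:
  x^5 - 5x^4 - 21x^3 + 125x^2 - 688x + 1092 = (x^3 - 4x^2 + 17x - 26)(x^2 - x - 42) + (0)
The last nonzero remainder x^2 - x - 42 is already monic.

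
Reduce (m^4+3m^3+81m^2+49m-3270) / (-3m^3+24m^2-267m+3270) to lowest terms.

(-m^2-m+30)/(3m-30)

Repeated division with remainder:
  m^4+3m^3+81m^2+49m-3270 = (-(1/3)m-11/3)(-3m^3+24m^2-267m+3270) + (80m^2+160m+8720)
  -3m^3+24m^2-267m+3270 = (-(3/80)m+3/8)(80m^2+160m+8720) + (0)
Last nonzero remainder: 80m^2+160m+8720. Dividing through by 80 gives the monic gcd m^2+2m+109.
Cancel m^2+2m+109 from numerator and denominator to get the reduced form.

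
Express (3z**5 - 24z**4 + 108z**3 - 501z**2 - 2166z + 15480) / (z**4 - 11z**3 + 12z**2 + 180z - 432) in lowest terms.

By polynomial division,
  3z**5 - 24z**4 + 108z**3 - 501z**2 - 2166z + 15480 = (3z + 9)(z**4 - 11z**3 + 12z**2 + 180z - 432) + (171z**3 - 1149z**2 - 2490z + 19368)
  z**4 - 11z**3 + 12z**2 + 180z - 432 = ((1/171)z - 244/9747)(171z**3 - 1149z**2 - 2490z + 19368) + (-(7154/3249)z**2 + (14308/3249)z + 57232/1083)
  171z**3 - 1149z**2 - 2490z + 19368 = (-(555579/7154)z + 2621943/7154)(-(7154/3249)z**2 + (14308/3249)z + 57232/1083) + (0)
Last nonzero remainder: -(7154/3249)z**2 + (14308/3249)z + 57232/1083. Dividing through by -7154/3249 gives the monic gcd z**2 - 2z - 24.
Cancel z**2 - 2z - 24 from numerator and denominator to get the reduced form.

(3z**3 - 18z**2 + 144z - 645)/(z**2 - 9z + 18)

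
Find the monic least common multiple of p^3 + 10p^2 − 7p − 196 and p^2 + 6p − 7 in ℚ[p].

p^4 + 9p^3 − 17p^2 − 189p + 196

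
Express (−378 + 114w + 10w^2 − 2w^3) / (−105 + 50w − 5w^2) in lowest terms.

(−126 − 4w + 2w^2)/(−35 + 5w)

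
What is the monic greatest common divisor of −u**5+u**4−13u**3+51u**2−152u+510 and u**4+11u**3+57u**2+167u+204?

By polynomial division,
  −u**5+u**4−13u**3+51u**2−152u+510 = (−u+12)(u**4+11u**3+57u**2+167u+204) + (−88u**3−466u**2−1952u−1938)
  u**4+11u**3+57u**2+167u+204 = (−(1/88)u−251/3872)(−88u**3−466u**2−1952u−1938) + ((8925/1936)u**2+(8925/484)u+151725/1936)
  −88u**3−466u**2−1952u−1938 = (−(170368/8925)u−73568/2975)((8925/1936)u**2+(8925/484)u+151725/1936) + (0)
Last nonzero remainder: (8925/1936)u**2+(8925/484)u+151725/1936. Dividing through by 8925/1936 gives the monic gcd u**2+4u+17.

u**2+4u+17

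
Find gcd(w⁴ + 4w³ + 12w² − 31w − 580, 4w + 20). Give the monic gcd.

w + 5

Apply the Euclidean algorithm:
  w⁴ + 4w³ + 12w² − 31w − 580 = ((1/4)w³ − (1/4)w² + (17/4)w − 29)(4w + 20) + (0)
Last nonzero remainder: 4w + 20. Dividing through by 4 gives the monic gcd w + 5.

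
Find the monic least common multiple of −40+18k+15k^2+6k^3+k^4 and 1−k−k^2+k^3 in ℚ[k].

Euclidean algorithm in ℚ[k]:
  k^4+6k^3+15k^2+18k−40 = (k+7)(k^3−k^2−k+1) + (23k^2+24k−47)
  k^3−k^2−k+1 = ((1/23)k−47/529)(23k^2+24k−47) + ((1680/529)k−1680/529)
  23k^2+24k−47 = ((12167/1680)k+24863/1680)((1680/529)k−1680/529) + (0)
Last nonzero remainder: (1680/529)k−1680/529. Dividing through by 1680/529 gives the monic gcd k−1.
Then lcm(f, g) = f·g / gcd(f, g); expanding and making the result monic gives the answer.

40−18k−55k^2+12k^3+14k^4+6k^5+k^6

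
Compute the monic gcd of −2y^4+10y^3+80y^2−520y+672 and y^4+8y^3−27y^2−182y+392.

By polynomial division,
  −2y^4+10y^3+80y^2−520y+672 = (−2)(y^4+8y^3−27y^2−182y+392) + (26y^3+26y^2−884y+1456)
  y^4+8y^3−27y^2−182y+392 = ((1/26)y+7/26)(26y^3+26y^2−884y+1456) + (0)
Last nonzero remainder: 26y^3+26y^2−884y+1456. Dividing through by 26 gives the monic gcd y^3+y^2−34y+56.

y^3+y^2−34y+56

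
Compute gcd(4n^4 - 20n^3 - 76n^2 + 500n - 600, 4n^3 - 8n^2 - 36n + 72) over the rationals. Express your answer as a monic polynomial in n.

Apply the Euclidean algorithm:
  4n^4 - 20n^3 - 76n^2 + 500n - 600 = (n - 3)(4n^3 - 8n^2 - 36n + 72) + (-64n^2 + 320n - 384)
  4n^3 - 8n^2 - 36n + 72 = (-(1/16)n - 3/16)(-64n^2 + 320n - 384) + (0)
Last nonzero remainder: -64n^2 + 320n - 384. Dividing through by -64 gives the monic gcd n^2 - 5n + 6.

n^2 - 5n + 6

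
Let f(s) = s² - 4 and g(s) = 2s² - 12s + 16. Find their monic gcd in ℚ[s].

Repeated division with remainder:
  s² - 4 = (1/2)(2s² - 12s + 16) + (6s - 12)
  2s² - 12s + 16 = ((1/3)s - 4/3)(6s - 12) + (0)
Last nonzero remainder: 6s - 12. Dividing through by 6 gives the monic gcd s - 2.

s - 2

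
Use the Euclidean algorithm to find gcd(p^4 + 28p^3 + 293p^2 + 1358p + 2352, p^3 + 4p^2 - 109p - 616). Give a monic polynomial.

p^2 + 15p + 56

By polynomial division,
  p^4 + 28p^3 + 293p^2 + 1358p + 2352 = (p + 24)(p^3 + 4p^2 - 109p - 616) + (306p^2 + 4590p + 17136)
  p^3 + 4p^2 - 109p - 616 = ((1/306)p - 11/306)(306p^2 + 4590p + 17136) + (0)
Last nonzero remainder: 306p^2 + 4590p + 17136. Dividing through by 306 gives the monic gcd p^2 + 15p + 56.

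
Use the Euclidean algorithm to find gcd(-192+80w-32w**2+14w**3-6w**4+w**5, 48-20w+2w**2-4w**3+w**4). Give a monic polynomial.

By polynomial division,
  w**5-6w**4+14w**3-32w**2+80w-192 = (w-2)(w**4-4w**3+2w**2-20w+48) + (4w**3-8w**2-8w-96)
  w**4-4w**3+2w**2-20w+48 = ((1/4)w-1/2)(4w**3-8w**2-8w-96) + (0)
Last nonzero remainder: 4w**3-8w**2-8w-96. Dividing through by 4 gives the monic gcd w**3-2w**2-2w-24.

-24-2w-2w**2+w**3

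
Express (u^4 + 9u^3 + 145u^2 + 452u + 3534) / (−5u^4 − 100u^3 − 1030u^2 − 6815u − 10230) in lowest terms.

(−u^2 − 2u − 38)/(5u^2 + 65u + 110)

Repeated division with remainder:
  u^4 + 9u^3 + 145u^2 + 452u + 3534 = (−1/5)(−5u^4 − 100u^3 − 1030u^2 − 6815u − 10230) + (−11u^3 − 61u^2 − 911u + 1488)
  −5u^4 − 100u^3 − 1030u^2 − 6815u − 10230 = ((5/11)u + 795/121)(−11u^3 − 61u^2 − 911u + 1488) + (−(26030/121)u^2 − (182210/121)u − 2420790/121)
  −11u^3 − 61u^2 − 911u + 1488 = ((1331/26030)u − 968/13015)(−(26030/121)u^2 − (182210/121)u − 2420790/121) + (0)
Last nonzero remainder: −(26030/121)u^2 − (182210/121)u − 2420790/121. Dividing through by −26030/121 gives the monic gcd u^2 + 7u + 93.
Cancel u^2 + 7u + 93 from numerator and denominator to get the reduced form.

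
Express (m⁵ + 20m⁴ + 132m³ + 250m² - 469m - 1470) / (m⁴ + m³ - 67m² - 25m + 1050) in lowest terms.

Euclidean algorithm in ℚ[m]:
  m⁵ + 20m⁴ + 132m³ + 250m² - 469m - 1470 = (m + 19)(m⁴ + m³ - 67m² - 25m + 1050) + (180m³ + 1548m² - 1044m - 21420)
  m⁴ + m³ - 67m² - 25m + 1050 = ((1/180)m - 19/450)(180m³ + 1548m² - 1044m - 21420) + ((104/25)m² + (1248/25)m + 728/5)
  180m³ + 1548m² - 1044m - 21420 = ((1125/26)m - 3825/26)((104/25)m² + (1248/25)m + 728/5) + (0)
Last nonzero remainder: (104/25)m² + (1248/25)m + 728/5. Dividing through by 104/25 gives the monic gcd m² + 12m + 35.
Cancel m² + 12m + 35 from numerator and denominator to get the reduced form.

(m³ + 8m² + m - 42)/(m² - 11m + 30)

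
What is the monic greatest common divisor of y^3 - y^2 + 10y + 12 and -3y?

1

Apply the Euclidean algorithm:
  y^3 - y^2 + 10y + 12 = (-(1/3)y^2 + (1/3)y - 10/3)(-3y) + (12)
  -3y = (-(1/4)y)(12) + (0)
The last nonzero remainder is the constant 12, so the polynomials are coprime and gcd = 1.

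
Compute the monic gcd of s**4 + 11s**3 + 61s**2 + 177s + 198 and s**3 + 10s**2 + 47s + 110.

s**2 + 5s + 22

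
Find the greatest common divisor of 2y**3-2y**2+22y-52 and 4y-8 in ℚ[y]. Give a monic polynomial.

By polynomial division,
  2y**3-2y**2+22y-52 = ((1/2)y**2+(1/2)y+13/2)(4y-8) + (0)
Last nonzero remainder: 4y-8. Dividing through by 4 gives the monic gcd y-2.

y-2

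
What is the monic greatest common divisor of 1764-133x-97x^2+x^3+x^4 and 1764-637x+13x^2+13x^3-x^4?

252-55x-6x^2+x^3

Apply the Euclidean algorithm:
  x^4+x^3-97x^2-133x+1764 = (-1)(-x^4+13x^3+13x^2-637x+1764) + (14x^3-84x^2-770x+3528)
  -x^4+13x^3+13x^2-637x+1764 = (-(1/14)x+1/2)(14x^3-84x^2-770x+3528) + (0)
Last nonzero remainder: 14x^3-84x^2-770x+3528. Dividing through by 14 gives the monic gcd x^3-6x^2-55x+252.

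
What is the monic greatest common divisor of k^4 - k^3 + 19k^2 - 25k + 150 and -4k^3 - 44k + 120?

k^2 + 2k + 15

Euclidean algorithm in ℚ[k]:
  k^4 - k^3 + 19k^2 - 25k + 150 = (-(1/4)k + 1/4)(-4k^3 - 44k + 120) + (8k^2 + 16k + 120)
  -4k^3 - 44k + 120 = (-(1/2)k + 1)(8k^2 + 16k + 120) + (0)
Last nonzero remainder: 8k^2 + 16k + 120. Dividing through by 8 gives the monic gcd k^2 + 2k + 15.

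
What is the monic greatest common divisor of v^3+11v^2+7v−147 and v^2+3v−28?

By polynomial division,
  v^3+11v^2+7v−147 = (v+8)(v^2+3v−28) + (11v+77)
  v^2+3v−28 = ((1/11)v−4/11)(11v+77) + (0)
Last nonzero remainder: 11v+77. Dividing through by 11 gives the monic gcd v+7.

v+7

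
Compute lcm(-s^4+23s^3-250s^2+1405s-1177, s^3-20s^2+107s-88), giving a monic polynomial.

Euclidean algorithm in ℚ[s]:
  -s^4+23s^3-250s^2+1405s-1177 = (-s+3)(s^3-20s^2+107s-88) + (-83s^2+996s-913)
  s^3-20s^2+107s-88 = (-(1/83)s+8/83)(-83s^2+996s-913) + (0)
Last nonzero remainder: -83s^2+996s-913. Dividing through by -83 gives the monic gcd s^2-12s+11.
Then lcm(f, g) = f·g / gcd(f, g); expanding and making the result monic gives the answer.

s^5-31s^4+434s^3-3405s^2+12417s-9416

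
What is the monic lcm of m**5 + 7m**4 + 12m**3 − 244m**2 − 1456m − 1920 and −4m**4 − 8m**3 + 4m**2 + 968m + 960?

m**6 + 8m**5 + 19m**4 − 232m**3 − 1700m**2 − 3376m − 1920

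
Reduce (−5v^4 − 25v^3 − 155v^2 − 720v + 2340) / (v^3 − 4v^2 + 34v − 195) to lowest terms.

By polynomial division,
  −5v^4 − 25v^3 − 155v^2 − 720v + 2340 = (−5v − 45)(v^3 − 4v^2 + 34v − 195) + (−165v^2 − 165v − 6435)
  v^3 − 4v^2 + 34v − 195 = (−(1/165)v + 1/33)(−165v^2 − 165v − 6435) + (0)
Last nonzero remainder: −165v^2 − 165v − 6435. Dividing through by −165 gives the monic gcd v^2 + v + 39.
Cancel v^2 + v + 39 from numerator and denominator to get the reduced form.

(−5v^2 − 20v + 60)/(v − 5)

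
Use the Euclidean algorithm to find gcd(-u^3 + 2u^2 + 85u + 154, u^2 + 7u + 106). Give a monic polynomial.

By polynomial division,
  -u^3 + 2u^2 + 85u + 154 = (-u + 9)(u^2 + 7u + 106) + (128u - 800)
  u^2 + 7u + 106 = ((1/128)u + 53/512)(128u - 800) + (3021/16)
  128u - 800 = ((2048/3021)u - 12800/3021)(3021/16) + (0)
The last nonzero remainder is the constant 3021/16, so the polynomials are coprime and gcd = 1.

1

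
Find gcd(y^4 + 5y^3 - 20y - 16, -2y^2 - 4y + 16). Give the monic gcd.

y^2 + 2y - 8

Euclidean algorithm in ℚ[y]:
  y^4 + 5y^3 - 20y - 16 = (-(1/2)y^2 - (3/2)y - 1)(-2y^2 - 4y + 16) + (0)
Last nonzero remainder: -2y^2 - 4y + 16. Dividing through by -2 gives the monic gcd y^2 + 2y - 8.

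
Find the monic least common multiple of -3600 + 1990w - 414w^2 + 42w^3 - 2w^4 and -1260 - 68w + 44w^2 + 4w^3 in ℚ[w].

Repeated division with remainder:
  -2w^4 + 42w^3 - 414w^2 + 1990w - 3600 = (-(1/2)w + 16)(4w^3 + 44w^2 - 68w - 1260) + (-1152w^2 + 2448w + 16560)
  4w^3 + 44w^2 - 68w - 1260 = (-(1/288)w - 35/768)(-1152w^2 + 2448w + 16560) + ((1617/16)w - 8085/16)
  -1152w^2 + 2448w + 16560 = (-(6144/539)w - 17664/539)((1617/16)w - 8085/16) + (0)
Last nonzero remainder: (1617/16)w - 8085/16. Dividing through by 1617/16 gives the monic gcd w - 5.
Then lcm(f, g) = f·g / gcd(f, g); expanding and making the result monic gives the answer.

113400 - 33885w - 1079w^2 + 994w^3 - 66w^4 - 5w^5 + w^6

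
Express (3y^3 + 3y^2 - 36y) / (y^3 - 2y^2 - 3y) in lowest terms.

(3y + 12)/(y + 1)

Repeated division with remainder:
  3y^3 + 3y^2 - 36y = (3)(y^3 - 2y^2 - 3y) + (9y^2 - 27y)
  y^3 - 2y^2 - 3y = ((1/9)y + 1/9)(9y^2 - 27y) + (0)
Last nonzero remainder: 9y^2 - 27y. Dividing through by 9 gives the monic gcd y^2 - 3y.
Cancel y^2 - 3y from numerator and denominator to get the reduced form.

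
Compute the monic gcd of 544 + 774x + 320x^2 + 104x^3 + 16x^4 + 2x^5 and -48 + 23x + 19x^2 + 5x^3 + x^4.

16 + 3x + x^2

Apply the Euclidean algorithm:
  2x^5 + 16x^4 + 104x^3 + 320x^2 + 774x + 544 = (2x + 6)(x^4 + 5x^3 + 19x^2 + 23x - 48) + (36x^3 + 160x^2 + 732x + 832)
  x^4 + 5x^3 + 19x^2 + 23x - 48 = ((1/36)x + 5/324)(36x^3 + 160x^2 + 732x + 832) + (-(308/81)x^2 - (308/27)x - 4928/81)
  36x^3 + 160x^2 + 732x + 832 = (-(729/77)x - 1053/77)(-(308/81)x^2 - (308/27)x - 4928/81) + (0)
Last nonzero remainder: -(308/81)x^2 - (308/27)x - 4928/81. Dividing through by -308/81 gives the monic gcd x^2 + 3x + 16.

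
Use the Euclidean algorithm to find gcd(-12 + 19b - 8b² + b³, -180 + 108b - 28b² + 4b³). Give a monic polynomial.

-3 + b

By polynomial division,
  b³ - 8b² + 19b - 12 = (1/4)(4b³ - 28b² + 108b - 180) + (-b² - 8b + 33)
  4b³ - 28b² + 108b - 180 = (-4b + 60)(-b² - 8b + 33) + (720b - 2160)
  -b² - 8b + 33 = (-(1/720)b - 11/720)(720b - 2160) + (0)
Last nonzero remainder: 720b - 2160. Dividing through by 720 gives the monic gcd b - 3.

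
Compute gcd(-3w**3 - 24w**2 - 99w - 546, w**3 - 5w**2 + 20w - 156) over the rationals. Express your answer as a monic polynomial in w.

w**2 + w + 26

Apply the Euclidean algorithm:
  -3w**3 - 24w**2 - 99w - 546 = (-3)(w**3 - 5w**2 + 20w - 156) + (-39w**2 - 39w - 1014)
  w**3 - 5w**2 + 20w - 156 = (-(1/39)w + 2/13)(-39w**2 - 39w - 1014) + (0)
Last nonzero remainder: -39w**2 - 39w - 1014. Dividing through by -39 gives the monic gcd w**2 + w + 26.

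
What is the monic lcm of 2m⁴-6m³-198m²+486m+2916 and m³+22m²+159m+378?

By polynomial division,
  2m⁴-6m³-198m²+486m+2916 = (2m-50)(m³+22m²+159m+378) + (584m²+7680m+21816)
  m³+22m²+159m+378 = ((1/584)m+323/21316)(584m²+7680m+21816) + ((28080/5329)m+252720/5329)
  584m²+7680m+21816 = ((389017/3510)m+538229/1170)((28080/5329)m+252720/5329) + (0)
Last nonzero remainder: (28080/5329)m+252720/5329. Dividing through by 28080/5329 gives the monic gcd m+9.
Then lcm(f, g) = f·g / gcd(f, g); expanding and making the result monic gives the answer.

m⁶+10m⁵-96m⁴-1170m³+459m²+29160m+61236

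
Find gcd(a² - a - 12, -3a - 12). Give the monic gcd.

Apply the Euclidean algorithm:
  a² - a - 12 = (-(1/3)a + 5/3)(-3a - 12) + (8)
  -3a - 12 = (-(3/8)a - 3/2)(8) + (0)
The last nonzero remainder is the constant 8, so the polynomials are coprime and gcd = 1.

1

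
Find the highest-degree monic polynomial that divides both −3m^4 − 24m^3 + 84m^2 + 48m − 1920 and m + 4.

Apply the Euclidean algorithm:
  −3m^4 − 24m^3 + 84m^2 + 48m − 1920 = (−3m^3 − 12m^2 + 132m − 480)(m + 4) + (0)
The last nonzero remainder m + 4 is already monic.

m + 4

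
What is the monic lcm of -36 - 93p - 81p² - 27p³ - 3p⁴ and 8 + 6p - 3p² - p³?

-24 - 50p - 23p² + 9p³ + 7p⁴ + p⁵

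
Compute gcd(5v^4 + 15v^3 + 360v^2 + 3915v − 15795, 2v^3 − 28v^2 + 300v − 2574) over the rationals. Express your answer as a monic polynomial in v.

v^2 − 3v + 117

Euclidean algorithm in ℚ[v]:
  5v^4 + 15v^3 + 360v^2 + 3915v − 15795 = ((5/2)v + 85/2)(2v^3 − 28v^2 + 300v − 2574) + (800v^2 − 2400v + 93600)
  2v^3 − 28v^2 + 300v − 2574 = ((1/400)v − 11/400)(800v^2 − 2400v + 93600) + (0)
Last nonzero remainder: 800v^2 − 2400v + 93600. Dividing through by 800 gives the monic gcd v^2 − 3v + 117.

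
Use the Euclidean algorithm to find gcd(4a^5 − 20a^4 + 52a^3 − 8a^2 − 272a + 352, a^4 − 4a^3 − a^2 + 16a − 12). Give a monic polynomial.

a^2 − 4

By polynomial division,
  4a^5 − 20a^4 + 52a^3 − 8a^2 − 272a + 352 = (4a − 4)(a^4 − 4a^3 − a^2 + 16a − 12) + (40a^3 − 76a^2 − 160a + 304)
  a^4 − 4a^3 − a^2 + 16a − 12 = ((1/40)a − 21/400)(40a^3 − 76a^2 − 160a + 304) + (−(99/100)a^2 + 99/25)
  40a^3 − 76a^2 − 160a + 304 = (−(4000/99)a + 7600/99)(−(99/100)a^2 + 99/25) + (0)
Last nonzero remainder: −(99/100)a^2 + 99/25. Dividing through by −99/100 gives the monic gcd a^2 − 4.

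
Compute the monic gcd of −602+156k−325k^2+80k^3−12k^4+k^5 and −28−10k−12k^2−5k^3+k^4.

Repeated division with remainder:
  k^5−12k^4+80k^3−325k^2+156k−602 = (k−7)(k^4−5k^3−12k^2−10k−28) + (57k^3−399k^2+114k−798)
  k^4−5k^3−12k^2−10k−28 = ((1/57)k+2/57)(57k^3−399k^2+114k−798) + (0)
Last nonzero remainder: 57k^3−399k^2+114k−798. Dividing through by 57 gives the monic gcd k^3−7k^2+2k−14.

−14+2k−7k^2+k^3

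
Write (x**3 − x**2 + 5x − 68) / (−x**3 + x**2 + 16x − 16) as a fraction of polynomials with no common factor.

(−x**2 − 3x − 17)/(x**2 + 3x − 4)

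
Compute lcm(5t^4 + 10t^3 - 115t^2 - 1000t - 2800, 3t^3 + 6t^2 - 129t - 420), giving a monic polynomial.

Euclidean algorithm in ℚ[t]:
  5t^4 + 10t^3 - 115t^2 - 1000t - 2800 = ((5/3)t)(3t^3 + 6t^2 - 129t - 420) + (100t^2 - 300t - 2800)
  3t^3 + 6t^2 - 129t - 420 = ((3/100)t + 3/20)(100t^2 - 300t - 2800) + (0)
Last nonzero remainder: 100t^2 - 300t - 2800. Dividing through by 100 gives the monic gcd t^2 - 3t - 28.
Then lcm(f, g) = f·g / gcd(f, g); expanding and making the result monic gives the answer.

t^5 + 7t^4 - 13t^3 - 315t^2 - 1560t - 2800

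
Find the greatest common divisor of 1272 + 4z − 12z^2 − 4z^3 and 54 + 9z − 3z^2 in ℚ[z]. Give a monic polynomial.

Apply the Euclidean algorithm:
  −4z^3 − 12z^2 + 4z + 1272 = ((4/3)z + 8)(−3z^2 + 9z + 54) + (−140z + 840)
  −3z^2 + 9z + 54 = ((3/140)z + 9/140)(−140z + 840) + (0)
Last nonzero remainder: −140z + 840. Dividing through by −140 gives the monic gcd z − 6.

−6 + z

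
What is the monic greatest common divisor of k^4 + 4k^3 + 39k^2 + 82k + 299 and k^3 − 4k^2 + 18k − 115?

k^2 + k + 23

Apply the Euclidean algorithm:
  k^4 + 4k^3 + 39k^2 + 82k + 299 = (k + 8)(k^3 − 4k^2 + 18k − 115) + (53k^2 + 53k + 1219)
  k^3 − 4k^2 + 18k − 115 = ((1/53)k − 5/53)(53k^2 + 53k + 1219) + (0)
Last nonzero remainder: 53k^2 + 53k + 1219. Dividing through by 53 gives the monic gcd k^2 + k + 23.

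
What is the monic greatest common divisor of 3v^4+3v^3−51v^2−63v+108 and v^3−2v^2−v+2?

Repeated division with remainder:
  3v^4+3v^3−51v^2−63v+108 = (3v+9)(v^3−2v^2−v+2) + (−30v^2−60v+90)
  v^3−2v^2−v+2 = (−(1/30)v+2/15)(−30v^2−60v+90) + (10v−10)
  −30v^2−60v+90 = (−3v−9)(10v−10) + (0)
Last nonzero remainder: 10v−10. Dividing through by 10 gives the monic gcd v−1.

v−1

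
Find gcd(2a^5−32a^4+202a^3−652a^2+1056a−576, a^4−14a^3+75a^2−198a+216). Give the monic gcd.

Euclidean algorithm in ℚ[a]:
  2a^5−32a^4+202a^3−652a^2+1056a−576 = (2a−4)(a^4−14a^3+75a^2−198a+216) + (−4a^3+44a^2−168a+288)
  a^4−14a^3+75a^2−198a+216 = (−(1/4)a+3/4)(−4a^3+44a^2−168a+288) + (0)
Last nonzero remainder: −4a^3+44a^2−168a+288. Dividing through by −4 gives the monic gcd a^3−11a^2+42a−72.

a^3−11a^2+42a−72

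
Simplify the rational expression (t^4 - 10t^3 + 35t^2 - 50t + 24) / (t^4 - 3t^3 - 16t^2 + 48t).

Euclidean algorithm in ℚ[t]:
  t^4 - 10t^3 + 35t^2 - 50t + 24 = (t^4 - 3t^3 - 16t^2 + 48t) + (-7t^3 + 51t^2 - 98t + 24)
  t^4 - 3t^3 - 16t^2 + 48t = (-(1/7)t - 30/49)(-7t^3 + 51t^2 - 98t + 24) + ((60/49)t^2 - (60/7)t + 720/49)
  -7t^3 + 51t^2 - 98t + 24 = (-(343/60)t + 49/30)((60/49)t^2 - (60/7)t + 720/49) + (0)
Last nonzero remainder: (60/49)t^2 - (60/7)t + 720/49. Dividing through by 60/49 gives the monic gcd t^2 - 7t + 12.
Cancel t^2 - 7t + 12 from numerator and denominator to get the reduced form.

(t^2 - 3t + 2)/(t^2 + 4t)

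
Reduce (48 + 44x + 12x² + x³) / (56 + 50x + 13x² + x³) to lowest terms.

(6 + x)/(7 + x)

By polynomial division,
  x³ + 12x² + 44x + 48 = (x³ + 13x² + 50x + 56) + (-x² - 6x - 8)
  x³ + 13x² + 50x + 56 = (-x - 7)(-x² - 6x - 8) + (0)
Last nonzero remainder: -x² - 6x - 8. Dividing through by -1 gives the monic gcd x² + 6x + 8.
Cancel x² + 6x + 8 from numerator and denominator to get the reduced form.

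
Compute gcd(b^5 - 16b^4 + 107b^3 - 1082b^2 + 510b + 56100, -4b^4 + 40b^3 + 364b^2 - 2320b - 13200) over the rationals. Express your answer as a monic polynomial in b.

Apply the Euclidean algorithm:
  b^5 - 16b^4 + 107b^3 - 1082b^2 + 510b + 56100 = (-(1/4)b + 3/2)(-4b^4 + 40b^3 + 364b^2 - 2320b - 13200) + (138b^3 - 2208b^2 + 690b + 75900)
  -4b^4 + 40b^3 + 364b^2 - 2320b - 13200 = (-(2/69)b - 4/23)(138b^3 - 2208b^2 + 690b + 75900) + (0)
Last nonzero remainder: 138b^3 - 2208b^2 + 690b + 75900. Dividing through by 138 gives the monic gcd b^3 - 16b^2 + 5b + 550.

b^3 - 16b^2 + 5b + 550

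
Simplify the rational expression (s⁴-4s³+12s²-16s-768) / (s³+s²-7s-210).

By polynomial division,
  s⁴-4s³+12s²-16s-768 = (s-5)(s³+s²-7s-210) + (24s²+159s-1818)
  s³+s²-7s-210 = ((1/24)s-15/64)(24s²+159s-1818) + ((6785/64)s-20355/32)
  24s²+159s-1818 = ((1536/6785)s+19392/6785)((6785/64)s-20355/32) + (0)
Last nonzero remainder: (6785/64)s-20355/32. Dividing through by 6785/64 gives the monic gcd s-6.
Cancel s-6 from numerator and denominator to get the reduced form.

(s³+2s²+24s+128)/(s²+7s+35)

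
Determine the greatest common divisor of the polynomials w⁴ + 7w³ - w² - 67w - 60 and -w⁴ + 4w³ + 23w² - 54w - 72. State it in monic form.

w³ + 2w² - 11w - 12

Euclidean algorithm in ℚ[w]:
  w⁴ + 7w³ - w² - 67w - 60 = (-1)(-w⁴ + 4w³ + 23w² - 54w - 72) + (11w³ + 22w² - 121w - 132)
  -w⁴ + 4w³ + 23w² - 54w - 72 = (-(1/11)w + 6/11)(11w³ + 22w² - 121w - 132) + (0)
Last nonzero remainder: 11w³ + 22w² - 121w - 132. Dividing through by 11 gives the monic gcd w³ + 2w² - 11w - 12.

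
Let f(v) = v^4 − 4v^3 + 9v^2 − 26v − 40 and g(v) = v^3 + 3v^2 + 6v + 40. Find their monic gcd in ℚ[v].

v^2 − v + 10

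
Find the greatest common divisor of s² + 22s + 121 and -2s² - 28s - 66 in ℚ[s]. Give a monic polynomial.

s + 11

Apply the Euclidean algorithm:
  s² + 22s + 121 = (-1/2)(-2s² - 28s - 66) + (8s + 88)
  -2s² - 28s - 66 = (-(1/4)s - 3/4)(8s + 88) + (0)
Last nonzero remainder: 8s + 88. Dividing through by 8 gives the monic gcd s + 11.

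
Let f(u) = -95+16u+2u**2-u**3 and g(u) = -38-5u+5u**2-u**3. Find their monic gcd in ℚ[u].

Euclidean algorithm in ℚ[u]:
  -u**3+2u**2+16u-95 = (-u**3+5u**2-5u-38) + (-3u**2+21u-57)
  -u**3+5u**2-5u-38 = ((1/3)u+2/3)(-3u**2+21u-57) + (0)
Last nonzero remainder: -3u**2+21u-57. Dividing through by -3 gives the monic gcd u**2-7u+19.

19-7u+u**2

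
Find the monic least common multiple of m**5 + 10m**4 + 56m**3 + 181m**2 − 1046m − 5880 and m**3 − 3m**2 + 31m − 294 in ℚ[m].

m**6 + 4m**5 − 4m**4 − 155m**3 − 2132m**2 + 396m + 35280

Apply the Euclidean algorithm:
  m**5 + 10m**4 + 56m**3 + 181m**2 − 1046m − 5880 = (m**2 + 13m + 64)(m**3 − 3m**2 + 31m − 294) + (264m**2 + 792m + 12936)
  m**3 − 3m**2 + 31m − 294 = ((1/264)m − 1/44)(264m**2 + 792m + 12936) + (0)
Last nonzero remainder: 264m**2 + 792m + 12936. Dividing through by 264 gives the monic gcd m**2 + 3m + 49.
Then lcm(f, g) = f·g / gcd(f, g); expanding and making the result monic gives the answer.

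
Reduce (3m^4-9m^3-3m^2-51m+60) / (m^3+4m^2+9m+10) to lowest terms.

(3m^2-15m+12)/(m+2)

Euclidean algorithm in ℚ[m]:
  3m^4-9m^3-3m^2-51m+60 = (3m-21)(m^3+4m^2+9m+10) + (54m^2+108m+270)
  m^3+4m^2+9m+10 = ((1/54)m+1/27)(54m^2+108m+270) + (0)
Last nonzero remainder: 54m^2+108m+270. Dividing through by 54 gives the monic gcd m^2+2m+5.
Cancel m^2+2m+5 from numerator and denominator to get the reduced form.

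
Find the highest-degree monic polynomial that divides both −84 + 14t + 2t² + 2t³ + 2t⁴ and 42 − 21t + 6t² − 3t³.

By polynomial division,
  2t⁴ + 2t³ + 2t² + 14t − 84 = (−(2/3)t − 2)(−3t³ + 6t² − 21t + 42) + (0)
Last nonzero remainder: −3t³ + 6t² − 21t + 42. Dividing through by −3 gives the monic gcd t³ − 2t² + 7t − 14.

−14 + 7t − 2t² + t³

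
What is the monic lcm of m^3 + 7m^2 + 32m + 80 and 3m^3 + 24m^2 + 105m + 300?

Apply the Euclidean algorithm:
  m^3 + 7m^2 + 32m + 80 = (1/3)(3m^3 + 24m^2 + 105m + 300) + (−m^2 − 3m − 20)
  3m^3 + 24m^2 + 105m + 300 = (−3m − 15)(−m^2 − 3m − 20) + (0)
Last nonzero remainder: −m^2 − 3m − 20. Dividing through by −1 gives the monic gcd m^2 + 3m + 20.
Then lcm(f, g) = f·g / gcd(f, g); expanding and making the result monic gives the answer.

m^4 + 12m^3 + 67m^2 + 240m + 400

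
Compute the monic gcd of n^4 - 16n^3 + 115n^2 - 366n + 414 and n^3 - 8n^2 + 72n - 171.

n - 3

Apply the Euclidean algorithm:
  n^4 - 16n^3 + 115n^2 - 366n + 414 = (n - 8)(n^3 - 8n^2 + 72n - 171) + (-21n^2 + 381n - 954)
  n^3 - 8n^2 + 72n - 171 = (-(1/21)n - 71/147)(-21n^2 + 381n - 954) + ((10319/49)n - 30957/49)
  -21n^2 + 381n - 954 = (-(1029/10319)n + 15582/10319)((10319/49)n - 30957/49) + (0)
Last nonzero remainder: (10319/49)n - 30957/49. Dividing through by 10319/49 gives the monic gcd n - 3.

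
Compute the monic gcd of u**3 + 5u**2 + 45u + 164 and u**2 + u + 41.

u**2 + u + 41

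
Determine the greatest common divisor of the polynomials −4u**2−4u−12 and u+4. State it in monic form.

Euclidean algorithm in ℚ[u]:
  −4u**2−4u−12 = (−4u+12)(u+4) + (−60)
  u+4 = (−(1/60)u−1/15)(−60) + (0)
The last nonzero remainder is the constant −60, so the polynomials are coprime and gcd = 1.

1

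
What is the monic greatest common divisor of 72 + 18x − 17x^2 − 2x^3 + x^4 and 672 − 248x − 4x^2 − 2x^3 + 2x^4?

12 − 7x + x^2

Euclidean algorithm in ℚ[x]:
  x^4 − 2x^3 − 17x^2 + 18x + 72 = (1/2)(2x^4 − 2x^3 − 4x^2 − 248x + 672) + (−x^3 − 15x^2 + 142x − 264)
  2x^4 − 2x^3 − 4x^2 − 248x + 672 = (−2x + 32)(−x^3 − 15x^2 + 142x − 264) + (760x^2 − 5320x + 9120)
  −x^3 − 15x^2 + 142x − 264 = (−(1/760)x − 11/380)(760x^2 − 5320x + 9120) + (0)
Last nonzero remainder: 760x^2 − 5320x + 9120. Dividing through by 760 gives the monic gcd x^2 − 7x + 12.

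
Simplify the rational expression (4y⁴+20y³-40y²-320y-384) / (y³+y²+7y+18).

(4y³+12y²-64y-192)/(y²-y+9)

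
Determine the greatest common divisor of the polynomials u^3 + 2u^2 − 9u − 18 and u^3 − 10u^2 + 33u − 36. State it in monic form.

u − 3

By polynomial division,
  u^3 + 2u^2 − 9u − 18 = (u^3 − 10u^2 + 33u − 36) + (12u^2 − 42u + 18)
  u^3 − 10u^2 + 33u − 36 = ((1/12)u − 13/24)(12u^2 − 42u + 18) + ((35/4)u − 105/4)
  12u^2 − 42u + 18 = ((48/35)u − 24/35)((35/4)u − 105/4) + (0)
Last nonzero remainder: (35/4)u − 105/4. Dividing through by 35/4 gives the monic gcd u − 3.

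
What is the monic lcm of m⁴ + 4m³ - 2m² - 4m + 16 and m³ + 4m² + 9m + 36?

Apply the Euclidean algorithm:
  m⁴ + 4m³ - 2m² - 4m + 16 = (m)(m³ + 4m² + 9m + 36) + (-11m² - 40m + 16)
  m³ + 4m² + 9m + 36 = (-(1/11)m - 4/121)(-11m² - 40m + 16) + ((1105/121)m + 4420/121)
  -11m² - 40m + 16 = (-(1331/1105)m + 484/1105)((1105/121)m + 4420/121) + (0)
Last nonzero remainder: (1105/121)m + 4420/121. Dividing through by 1105/121 gives the monic gcd m + 4.
Then lcm(f, g) = f·g / gcd(f, g); expanding and making the result monic gives the answer.

m⁶ + 4m⁵ + 7m⁴ + 32m³ - 2m² - 36m + 144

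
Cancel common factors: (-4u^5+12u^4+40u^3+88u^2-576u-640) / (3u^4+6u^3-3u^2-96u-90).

(-4u^2+32u-64)/(3u-9)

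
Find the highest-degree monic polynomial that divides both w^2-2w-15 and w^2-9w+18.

Repeated division with remainder:
  w^2-2w-15 = (w^2-9w+18) + (7w-33)
  w^2-9w+18 = ((1/7)w-30/49)(7w-33) + (-108/49)
  7w-33 = (-(343/108)w+539/36)(-108/49) + (0)
The last nonzero remainder is the constant -108/49, so the polynomials are coprime and gcd = 1.

1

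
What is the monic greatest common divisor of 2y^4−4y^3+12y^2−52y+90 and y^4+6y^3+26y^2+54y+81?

Euclidean algorithm in ℚ[y]:
  2y^4−4y^3+12y^2−52y+90 = (2)(y^4+6y^3+26y^2+54y+81) + (−16y^3−40y^2−160y−72)
  y^4+6y^3+26y^2+54y+81 = (−(1/16)y−7/32)(−16y^3−40y^2−160y−72) + ((29/4)y^2+(29/2)y+261/4)
  −16y^3−40y^2−160y−72 = (−(64/29)y−32/29)((29/4)y^2+(29/2)y+261/4) + (0)
Last nonzero remainder: (29/4)y^2+(29/2)y+261/4. Dividing through by 29/4 gives the monic gcd y^2+2y+9.

y^2+2y+9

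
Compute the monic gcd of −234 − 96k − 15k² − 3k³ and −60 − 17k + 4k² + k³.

3 + k

Apply the Euclidean algorithm:
  −3k³ − 15k² − 96k − 234 = (−3)(k³ + 4k² − 17k − 60) + (−3k² − 147k − 414)
  k³ + 4k² − 17k − 60 = (−(1/3)k + 15)(−3k² − 147k − 414) + (2050k + 6150)
  −3k² − 147k − 414 = (−(3/2050)k − 69/1025)(2050k + 6150) + (0)
Last nonzero remainder: 2050k + 6150. Dividing through by 2050 gives the monic gcd k + 3.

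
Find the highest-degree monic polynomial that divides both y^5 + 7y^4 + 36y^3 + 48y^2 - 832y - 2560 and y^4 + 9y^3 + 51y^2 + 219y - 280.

y^2 + 3y + 40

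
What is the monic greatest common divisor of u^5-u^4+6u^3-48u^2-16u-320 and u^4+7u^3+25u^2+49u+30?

u^2+3u+10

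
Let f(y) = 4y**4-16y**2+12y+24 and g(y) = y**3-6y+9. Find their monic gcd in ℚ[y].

Euclidean algorithm in ℚ[y]:
  4y**4-16y**2+12y+24 = (4y)(y**3-6y+9) + (8y**2-24y+24)
  y**3-6y+9 = ((1/8)y+3/8)(8y**2-24y+24) + (0)
Last nonzero remainder: 8y**2-24y+24. Dividing through by 8 gives the monic gcd y**2-3y+3.

y**2-3y+3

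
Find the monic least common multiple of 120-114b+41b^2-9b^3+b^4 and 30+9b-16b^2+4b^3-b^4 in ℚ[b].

120+6b-73b^2+32b^3-8b^4+b^5

By polynomial division,
  b^4-9b^3+41b^2-114b+120 = (-1)(-b^4+4b^3-16b^2+9b+30) + (-5b^3+25b^2-105b+150)
  -b^4+4b^3-16b^2+9b+30 = ((1/5)b+1/5)(-5b^3+25b^2-105b+150) + (0)
Last nonzero remainder: -5b^3+25b^2-105b+150. Dividing through by -5 gives the monic gcd b^3-5b^2+21b-30.
Then lcm(f, g) = f·g / gcd(f, g); expanding and making the result monic gives the answer.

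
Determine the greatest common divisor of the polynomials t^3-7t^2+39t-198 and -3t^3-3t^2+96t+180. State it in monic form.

Apply the Euclidean algorithm:
  t^3-7t^2+39t-198 = (-1/3)(-3t^3-3t^2+96t+180) + (-8t^2+71t-138)
  -3t^3-3t^2+96t+180 = ((3/8)t+237/64)(-8t^2+71t-138) + (-(7371/64)t+22113/32)
  -8t^2+71t-138 = ((512/7371)t-1472/7371)(-(7371/64)t+22113/32) + (0)
Last nonzero remainder: -(7371/64)t+22113/32. Dividing through by -7371/64 gives the monic gcd t-6.

t-6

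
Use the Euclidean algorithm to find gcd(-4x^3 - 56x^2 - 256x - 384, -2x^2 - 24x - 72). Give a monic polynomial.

Apply the Euclidean algorithm:
  -4x^3 - 56x^2 - 256x - 384 = (2x + 4)(-2x^2 - 24x - 72) + (-16x - 96)
  -2x^2 - 24x - 72 = ((1/8)x + 3/4)(-16x - 96) + (0)
Last nonzero remainder: -16x - 96. Dividing through by -16 gives the monic gcd x + 6.

x + 6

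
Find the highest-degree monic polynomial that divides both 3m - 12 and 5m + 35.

Repeated division with remainder:
  3m - 12 = (3/5)(5m + 35) + (-33)
  5m + 35 = (-(5/33)m - 35/33)(-33) + (0)
The last nonzero remainder is the constant -33, so the polynomials are coprime and gcd = 1.

1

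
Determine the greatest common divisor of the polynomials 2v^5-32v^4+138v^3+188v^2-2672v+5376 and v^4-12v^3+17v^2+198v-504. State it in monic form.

v^3-9v^2-10v+168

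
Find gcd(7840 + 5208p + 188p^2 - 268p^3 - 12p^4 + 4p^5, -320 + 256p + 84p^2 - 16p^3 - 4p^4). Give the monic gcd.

By polynomial division,
  4p^5 - 12p^4 - 268p^3 + 188p^2 + 5208p + 7840 = (-p + 7)(-4p^4 - 16p^3 + 84p^2 + 256p - 320) + (-72p^3 - 144p^2 + 3096p + 10080)
  -4p^4 - 16p^3 + 84p^2 + 256p - 320 = ((1/18)p + 1/9)(-72p^3 - 144p^2 + 3096p + 10080) + (-72p^2 - 648p - 1440)
  -72p^3 - 144p^2 + 3096p + 10080 = (p - 7)(-72p^2 - 648p - 1440) + (0)
Last nonzero remainder: -72p^2 - 648p - 1440. Dividing through by -72 gives the monic gcd p^2 + 9p + 20.

20 + 9p + p^2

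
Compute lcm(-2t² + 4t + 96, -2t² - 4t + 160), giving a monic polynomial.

Euclidean algorithm in ℚ[t]:
  -2t² + 4t + 96 = (-2t² - 4t + 160) + (8t - 64)
  -2t² - 4t + 160 = (-(1/4)t - 5/2)(8t - 64) + (0)
Last nonzero remainder: 8t - 64. Dividing through by 8 gives the monic gcd t - 8.
Then lcm(f, g) = f·g / gcd(f, g); expanding and making the result monic gives the answer.

t³ + 8t² - 68t - 480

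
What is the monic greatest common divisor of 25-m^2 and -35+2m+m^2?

By polynomial division,
  -m^2+25 = (-1)(m^2+2m-35) + (2m-10)
  m^2+2m-35 = ((1/2)m+7/2)(2m-10) + (0)
Last nonzero remainder: 2m-10. Dividing through by 2 gives the monic gcd m-5.

-5+m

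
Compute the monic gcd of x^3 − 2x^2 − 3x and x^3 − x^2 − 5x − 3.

By polynomial division,
  x^3 − 2x^2 − 3x = (x^3 − x^2 − 5x − 3) + (−x^2 + 2x + 3)
  x^3 − x^2 − 5x − 3 = (−x − 1)(−x^2 + 2x + 3) + (0)
Last nonzero remainder: −x^2 + 2x + 3. Dividing through by −1 gives the monic gcd x^2 − 2x − 3.

x^2 − 2x − 3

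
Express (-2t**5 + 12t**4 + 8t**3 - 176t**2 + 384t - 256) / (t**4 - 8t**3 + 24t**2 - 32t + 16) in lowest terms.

Euclidean algorithm in ℚ[t]:
  -2t**5 + 12t**4 + 8t**3 - 176t**2 + 384t - 256 = (-2t - 4)(t**4 - 8t**3 + 24t**2 - 32t + 16) + (24t**3 - 144t**2 + 288t - 192)
  t**4 - 8t**3 + 24t**2 - 32t + 16 = ((1/24)t - 1/12)(24t**3 - 144t**2 + 288t - 192) + (0)
Last nonzero remainder: 24t**3 - 144t**2 + 288t - 192. Dividing through by 24 gives the monic gcd t**3 - 6t**2 + 12t - 8.
Cancel t**3 - 6t**2 + 12t - 8 from numerator and denominator to get the reduced form.

(-2t**2 + 32)/(t - 2)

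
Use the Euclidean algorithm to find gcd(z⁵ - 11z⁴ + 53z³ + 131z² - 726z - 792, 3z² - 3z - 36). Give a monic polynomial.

Euclidean algorithm in ℚ[z]:
  z⁵ - 11z⁴ + 53z³ + 131z² - 726z - 792 = ((1/3)z³ - (10/3)z² + (55/3)z + 22)(3z² - 3z - 36) + (0)
Last nonzero remainder: 3z² - 3z - 36. Dividing through by 3 gives the monic gcd z² - z - 12.

z² - z - 12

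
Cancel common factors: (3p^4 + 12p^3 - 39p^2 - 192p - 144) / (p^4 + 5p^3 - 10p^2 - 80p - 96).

(3p + 3)/(p + 2)

Apply the Euclidean algorithm:
  3p^4 + 12p^3 - 39p^2 - 192p - 144 = (3)(p^4 + 5p^3 - 10p^2 - 80p - 96) + (-3p^3 - 9p^2 + 48p + 144)
  p^4 + 5p^3 - 10p^2 - 80p - 96 = (-(1/3)p - 2/3)(-3p^3 - 9p^2 + 48p + 144) + (0)
Last nonzero remainder: -3p^3 - 9p^2 + 48p + 144. Dividing through by -3 gives the monic gcd p^3 + 3p^2 - 16p - 48.
Cancel p^3 + 3p^2 - 16p - 48 from numerator and denominator to get the reduced form.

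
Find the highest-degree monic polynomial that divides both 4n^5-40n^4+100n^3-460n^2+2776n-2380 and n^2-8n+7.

n^2-8n+7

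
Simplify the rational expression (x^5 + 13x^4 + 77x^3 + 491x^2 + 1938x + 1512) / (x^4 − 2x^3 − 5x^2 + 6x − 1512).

Repeated division with remainder:
  x^5 + 13x^4 + 77x^3 + 491x^2 + 1938x + 1512 = (x + 15)(x^4 − 2x^3 − 5x^2 + 6x − 1512) + (112x^3 + 560x^2 + 3360x + 24192)
  x^4 − 2x^3 − 5x^2 + 6x − 1512 = ((1/112)x − 1/16)(112x^3 + 560x^2 + 3360x + 24192) + (0)
Last nonzero remainder: 112x^3 + 560x^2 + 3360x + 24192. Dividing through by 112 gives the monic gcd x^3 + 5x^2 + 30x + 216.
Cancel x^3 + 5x^2 + 30x + 216 from numerator and denominator to get the reduced form.

(x^2 + 8x + 7)/(x − 7)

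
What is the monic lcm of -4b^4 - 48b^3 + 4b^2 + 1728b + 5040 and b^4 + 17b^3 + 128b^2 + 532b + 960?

b^6 + 18b^5 + 103b^4 - 54b^3 - 3884b^2 - 21384b - 40320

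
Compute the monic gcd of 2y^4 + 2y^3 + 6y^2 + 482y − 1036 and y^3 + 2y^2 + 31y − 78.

Repeated division with remainder:
  2y^4 + 2y^3 + 6y^2 + 482y − 1036 = (2y − 2)(y^3 + 2y^2 + 31y − 78) + (−52y^2 + 700y − 1192)
  y^3 + 2y^2 + 31y − 78 = (−(1/52)y − 201/676)(−52y^2 + 700y − 1192) + ((36540/169)y − 73080/169)
  −52y^2 + 700y − 1192 = (−(2197/9135)y + 25181/9135)((36540/169)y − 73080/169) + (0)
Last nonzero remainder: (36540/169)y − 73080/169. Dividing through by 36540/169 gives the monic gcd y − 2.

y − 2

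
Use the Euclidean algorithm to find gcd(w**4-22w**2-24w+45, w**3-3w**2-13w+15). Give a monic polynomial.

Repeated division with remainder:
  w**4-22w**2-24w+45 = (w+3)(w**3-3w**2-13w+15) + (0)
The last nonzero remainder w**3-3w**2-13w+15 is already monic.

w**3-3w**2-13w+15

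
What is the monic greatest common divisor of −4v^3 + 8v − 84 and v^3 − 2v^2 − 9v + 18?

v + 3

By polynomial division,
  −4v^3 + 8v − 84 = (−4)(v^3 − 2v^2 − 9v + 18) + (−8v^2 − 28v − 12)
  v^3 − 2v^2 − 9v + 18 = (−(1/8)v + 11/16)(−8v^2 − 28v − 12) + ((35/4)v + 105/4)
  −8v^2 − 28v − 12 = (−(32/35)v − 16/35)((35/4)v + 105/4) + (0)
Last nonzero remainder: (35/4)v + 105/4. Dividing through by 35/4 gives the monic gcd v + 3.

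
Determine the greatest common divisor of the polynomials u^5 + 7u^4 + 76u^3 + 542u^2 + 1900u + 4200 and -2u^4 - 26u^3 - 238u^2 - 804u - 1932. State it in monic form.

Euclidean algorithm in ℚ[u]:
  u^5 + 7u^4 + 76u^3 + 542u^2 + 1900u + 4200 = (-(1/2)u + 3)(-2u^4 - 26u^3 - 238u^2 - 804u - 1932) + (35u^3 + 854u^2 + 3346u + 9996)
  -2u^4 - 26u^3 - 238u^2 - 804u - 1932 = (-(2/35)u + 114/175)(35u^3 + 854u^2 + 3346u + 9996) + (-(15078/25)u^2 - (60312/25)u - 211092/25)
  35u^3 + 854u^2 + 3346u + 9996 = (-(125/2154)u - 425/359)(-(15078/25)u^2 - (60312/25)u - 211092/25) + (0)
Last nonzero remainder: -(15078/25)u^2 - (60312/25)u - 211092/25. Dividing through by -15078/25 gives the monic gcd u^2 + 4u + 14.

u^2 + 4u + 14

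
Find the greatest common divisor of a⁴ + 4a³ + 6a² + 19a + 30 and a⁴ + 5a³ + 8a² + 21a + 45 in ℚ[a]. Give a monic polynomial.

a³ + 2a² + 2a + 15

Apply the Euclidean algorithm:
  a⁴ + 4a³ + 6a² + 19a + 30 = (a⁴ + 5a³ + 8a² + 21a + 45) + (-a³ - 2a² - 2a - 15)
  a⁴ + 5a³ + 8a² + 21a + 45 = (-a - 3)(-a³ - 2a² - 2a - 15) + (0)
Last nonzero remainder: -a³ - 2a² - 2a - 15. Dividing through by -1 gives the monic gcd a³ + 2a² + 2a + 15.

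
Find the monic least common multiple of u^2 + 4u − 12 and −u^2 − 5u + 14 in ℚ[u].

Euclidean algorithm in ℚ[u]:
  u^2 + 4u − 12 = (−1)(−u^2 − 5u + 14) + (−u + 2)
  −u^2 − 5u + 14 = (u + 7)(−u + 2) + (0)
Last nonzero remainder: −u + 2. Dividing through by −1 gives the monic gcd u − 2.
Then lcm(f, g) = f·g / gcd(f, g); expanding and making the result monic gives the answer.

u^3 + 11u^2 + 16u − 84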